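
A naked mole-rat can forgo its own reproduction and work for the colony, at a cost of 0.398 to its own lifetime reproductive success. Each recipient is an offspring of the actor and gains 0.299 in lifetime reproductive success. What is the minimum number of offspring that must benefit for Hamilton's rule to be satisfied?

r to an offspring = 0.5 (one parent–offspring link: r = (1/2)^1 = 1/2).
Hamilton's rule: n·r·B > C  ⇒  n > C/(r·B) = 0.398/(0.5·0.299) = 2.662.
The smallest integer exceeding 2.662 is 3.

3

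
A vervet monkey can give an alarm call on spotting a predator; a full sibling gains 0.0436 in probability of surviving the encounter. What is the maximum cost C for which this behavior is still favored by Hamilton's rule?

0.0218

r to a full sibling = 0.5 (full sibs share both parents — two paths of length 2: r = 2·(1/2)^2 = 1/2).
Hamilton's rule: n·r·B > C, so the trait is favored while C < n·r·B = 1·0.5·0.0436 = 0.0218.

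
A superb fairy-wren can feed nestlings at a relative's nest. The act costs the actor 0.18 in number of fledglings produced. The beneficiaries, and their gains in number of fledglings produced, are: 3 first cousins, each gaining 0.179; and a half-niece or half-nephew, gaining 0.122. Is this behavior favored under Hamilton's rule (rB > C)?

No

Hamilton's rule: the trait is favored when the sum of r·B over every recipient exceeds the actor's cost C.
r to a first cousin = 0.125 (first cousins share one grandparent pair — two paths of length 4: r = 2·(1/2)^4 = 1/8).
r to a half-niece or half-nephew = 1/8 (half-aunt/uncle↔niece/nephew: one path of length 3: r = (1/2)^3 = 1/8).
Summing one r·B term per recipient: 3·0.125·0.179 + 1·0.125·0.122 = 0.082375.
0.082375 < 0.18: the indirect benefit is less than the cost.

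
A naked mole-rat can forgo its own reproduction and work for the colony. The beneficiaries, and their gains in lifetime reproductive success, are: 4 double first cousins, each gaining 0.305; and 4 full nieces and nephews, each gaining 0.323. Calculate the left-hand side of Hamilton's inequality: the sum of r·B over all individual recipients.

0.628

r to a double first cousin = 0.25 (double first cousins share both grandparent pairs — four paths of length 4: r = 4·(1/2)^4 = 1/4).
r to a full niece or nephew = 1/4 (full aunt/uncle↔niece/nephew: two paths of length 3 through the shared grandparent pair: r = 2·(1/2)^3 = 1/4).
Summing one r·B term per recipient: 4·0.25·0.305 + 4·0.25·0.323 = 0.628.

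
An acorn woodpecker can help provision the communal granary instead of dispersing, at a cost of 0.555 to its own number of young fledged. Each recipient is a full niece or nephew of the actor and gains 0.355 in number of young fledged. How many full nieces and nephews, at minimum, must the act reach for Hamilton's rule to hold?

7

r to a full niece or nephew = 0.25 (full aunt/uncle↔niece/nephew: two paths of length 3 through the shared grandparent pair: r = 2·(1/2)^3 = 1/4).
Hamilton's rule: n·r·B > C  ⇒  n > C/(r·B) = 0.555/(0.25·0.355) = 6.254.
The smallest integer exceeding 6.254 is 7.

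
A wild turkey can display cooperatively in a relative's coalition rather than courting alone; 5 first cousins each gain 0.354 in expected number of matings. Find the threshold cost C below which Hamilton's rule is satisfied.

r to a first cousin = 0.125 (first cousins share one grandparent pair — two paths of length 4: r = 2·(1/2)^4 = 1/8).
Hamilton's rule: n·r·B > C, so the trait is favored while C < n·r·B = 5·0.125·0.354 = 0.22125.

0.22125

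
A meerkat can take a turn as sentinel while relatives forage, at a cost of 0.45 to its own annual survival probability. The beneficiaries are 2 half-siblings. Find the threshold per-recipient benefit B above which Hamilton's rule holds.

r to a half-sibling = 0.25 (half-sibs share one parent — one path of length 2: r = (1/2)^2 = 1/4).
Hamilton's rule with n recipients of equal r: n·r·B > C, so B > C/(n·r) = 0.45/(2·0.25) = 0.9.

0.9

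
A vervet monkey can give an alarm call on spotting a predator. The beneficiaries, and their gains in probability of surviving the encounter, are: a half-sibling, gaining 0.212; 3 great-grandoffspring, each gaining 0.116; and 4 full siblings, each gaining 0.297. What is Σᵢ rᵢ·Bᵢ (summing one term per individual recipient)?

r to a half-sibling = 0.25 (half-sibs share one parent — one path of length 2: r = (1/2)^2 = 1/4).
r to a great-grandoffspring = 0.125 (three parent–offspring links: r = (1/2)^3 = 1/8).
r to a full sibling = 0.5 (full sibs share both parents — two paths of length 2: r = 2·(1/2)^2 = 1/2).
Summing one r·B term per recipient: 1·0.25·0.212 + 3·0.125·0.116 + 4·0.5·0.297 = 0.6905.

0.6905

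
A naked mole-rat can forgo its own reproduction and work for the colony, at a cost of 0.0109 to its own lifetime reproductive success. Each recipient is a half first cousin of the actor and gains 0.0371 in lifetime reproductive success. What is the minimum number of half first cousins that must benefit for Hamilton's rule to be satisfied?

5

r to a half first cousin = 1/16 (half first cousins share one grandparent — one path of length 4: r = (1/2)^4 = 1/16).
Hamilton's rule: n·r·B > C  ⇒  n > C/(r·B) = 0.0109/(0.0625·0.0371) = 4.701.
The smallest integer exceeding 4.701 is 5.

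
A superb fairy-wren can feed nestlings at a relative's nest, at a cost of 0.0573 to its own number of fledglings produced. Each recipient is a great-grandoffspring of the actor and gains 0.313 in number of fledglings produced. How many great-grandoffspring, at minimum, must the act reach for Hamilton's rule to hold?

r to a great-grandoffspring = 0.125 (three parent–offspring links: r = (1/2)^3 = 1/8).
Hamilton's rule: n·r·B > C  ⇒  n > C/(r·B) = 0.0573/(0.125·0.313) = 1.465.
The smallest integer exceeding 1.465 is 2.

2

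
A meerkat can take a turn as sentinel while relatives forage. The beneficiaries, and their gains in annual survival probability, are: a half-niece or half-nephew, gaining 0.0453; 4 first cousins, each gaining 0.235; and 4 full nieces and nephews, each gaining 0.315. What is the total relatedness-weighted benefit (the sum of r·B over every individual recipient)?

0.4381625

r to a half-niece or half-nephew = 1/8 (half-aunt/uncle↔niece/nephew: one path of length 3: r = (1/2)^3 = 1/8).
r to a first cousin = 1/8 (first cousins share one grandparent pair — two paths of length 4: r = 2·(1/2)^4 = 1/8).
r to a full niece or nephew = 1/4 (full aunt/uncle↔niece/nephew: two paths of length 3 through the shared grandparent pair: r = 2·(1/2)^3 = 1/4).
Summing one r·B term per recipient: 1·0.125·0.0453 + 4·0.125·0.235 + 4·0.25·0.315 = 0.4381625.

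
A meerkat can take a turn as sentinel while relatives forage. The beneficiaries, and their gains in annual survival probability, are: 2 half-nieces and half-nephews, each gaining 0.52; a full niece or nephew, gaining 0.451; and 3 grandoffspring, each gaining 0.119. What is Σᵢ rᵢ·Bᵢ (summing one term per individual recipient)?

r to a half-niece or half-nephew = 0.125 (half-aunt/uncle↔niece/nephew: one path of length 3: r = (1/2)^3 = 1/8).
r to a full niece or nephew = 0.25 (full aunt/uncle↔niece/nephew: two paths of length 3 through the shared grandparent pair: r = 2·(1/2)^3 = 1/4).
r to a grandoffspring = 1/4 (two parent–offspring links: r = (1/2)^2 = 1/4).
Summing one r·B term per recipient: 2·0.125·0.52 + 1·0.25·0.451 + 3·0.25·0.119 = 0.332.

0.332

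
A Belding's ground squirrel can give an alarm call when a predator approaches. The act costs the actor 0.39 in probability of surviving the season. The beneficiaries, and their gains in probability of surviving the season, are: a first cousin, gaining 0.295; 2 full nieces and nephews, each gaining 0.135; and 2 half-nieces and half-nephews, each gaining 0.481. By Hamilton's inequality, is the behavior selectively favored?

Hamilton's rule: the trait is favored when the sum of r·B over every recipient exceeds the actor's cost C.
r to a first cousin = 0.125 (first cousins share one grandparent pair — two paths of length 4: r = 2·(1/2)^4 = 1/8).
r to a full niece or nephew = 1/4 (full aunt/uncle↔niece/nephew: two paths of length 3 through the shared grandparent pair: r = 2·(1/2)^3 = 1/4).
r to a half-niece or half-nephew = 0.125 (half-aunt/uncle↔niece/nephew: one path of length 3: r = (1/2)^3 = 1/8).
Summing one r·B term per recipient: 1·0.125·0.295 + 2·0.25·0.135 + 2·0.125·0.481 = 0.224625.
0.224625 < 0.39: the indirect benefit is less than the cost.

No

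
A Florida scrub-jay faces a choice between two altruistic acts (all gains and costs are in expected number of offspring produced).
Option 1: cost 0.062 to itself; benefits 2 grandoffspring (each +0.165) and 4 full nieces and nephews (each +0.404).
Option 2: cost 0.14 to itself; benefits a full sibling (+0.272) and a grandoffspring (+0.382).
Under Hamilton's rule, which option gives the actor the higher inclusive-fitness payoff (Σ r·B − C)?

Option 1: r to a grandoffspring = 0.25.
Option 1: r to a full niece or nephew = 0.25.
Option 1: Σ r·B − C = (2·0.25·0.165 + 4·0.25·0.404) − 0.062 = 0.4245.
Option 2: r to a full sibling = 0.5.
Option 2: r to a grandoffspring = 0.25.
Option 2: Σ r·B − C = (1·0.5·0.272 + 1·0.25·0.382) − 0.14 = 0.0915.
Option 1 has the higher net inclusive-fitness payoff.

Option 1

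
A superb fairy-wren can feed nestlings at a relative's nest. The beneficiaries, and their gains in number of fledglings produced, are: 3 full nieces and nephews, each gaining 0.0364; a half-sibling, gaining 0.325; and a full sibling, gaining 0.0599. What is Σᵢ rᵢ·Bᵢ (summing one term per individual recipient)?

r to a full niece or nephew = 1/4 (full aunt/uncle↔niece/nephew: two paths of length 3 through the shared grandparent pair: r = 2·(1/2)^3 = 1/4).
r to a half-sibling = 0.25 (half-sibs share one parent — one path of length 2: r = (1/2)^2 = 1/4).
r to a full sibling = 0.5 (full sibs share both parents — two paths of length 2: r = 2·(1/2)^2 = 1/2).
Summing one r·B term per recipient: 3·0.25·0.0364 + 1·0.25·0.325 + 1·0.5·0.0599 = 0.1385.

0.1385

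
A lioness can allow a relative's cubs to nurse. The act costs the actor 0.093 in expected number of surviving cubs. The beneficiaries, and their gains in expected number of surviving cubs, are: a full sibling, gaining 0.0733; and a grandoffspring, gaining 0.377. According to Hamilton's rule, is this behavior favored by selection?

Yes

Hamilton's rule: the trait is favored when the sum of r·B over every recipient exceeds the actor's cost C.
r to a full sibling = 0.5 (full sibs share both parents — two paths of length 2: r = 2·(1/2)^2 = 1/2).
r to a grandoffspring = 1/4 (two parent–offspring links: r = (1/2)^2 = 1/4).
Summing one r·B term per recipient: 1·0.5·0.0733 + 1·0.25·0.377 = 0.1309.
0.1309 > 0.093: the indirect benefit exceeds the cost.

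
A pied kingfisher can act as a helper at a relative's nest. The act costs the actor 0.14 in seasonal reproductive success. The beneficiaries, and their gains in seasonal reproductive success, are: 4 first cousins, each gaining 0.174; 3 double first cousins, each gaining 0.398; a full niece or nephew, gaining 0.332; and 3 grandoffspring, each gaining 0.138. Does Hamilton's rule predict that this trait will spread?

Hamilton's rule: the trait is favored when the sum of r·B over every recipient exceeds the actor's cost C.
r to a first cousin = 0.125 (first cousins share one grandparent pair — two paths of length 4: r = 2·(1/2)^4 = 1/8).
r to a double first cousin = 0.25 (double first cousins share both grandparent pairs — four paths of length 4: r = 4·(1/2)^4 = 1/4).
r to a full niece or nephew = 1/4 (full aunt/uncle↔niece/nephew: two paths of length 3 through the shared grandparent pair: r = 2·(1/2)^3 = 1/4).
r to a grandoffspring = 0.25 (two parent–offspring links: r = (1/2)^2 = 1/4).
Summing one r·B term per recipient: 4·0.125·0.174 + 3·0.25·0.398 + 1·0.25·0.332 + 3·0.25·0.138 = 0.572.
0.572 > 0.14: the indirect benefit exceeds the cost.

Yes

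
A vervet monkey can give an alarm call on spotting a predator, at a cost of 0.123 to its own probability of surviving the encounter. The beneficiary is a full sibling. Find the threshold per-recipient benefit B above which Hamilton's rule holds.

r to a full sibling = 1/2 (full sibs share both parents — two paths of length 2: r = 2·(1/2)^2 = 1/2).
Hamilton's rule with n recipients of equal r: n·r·B > C, so B > C/(n·r) = 0.123/(1·0.5) = 0.246.

0.246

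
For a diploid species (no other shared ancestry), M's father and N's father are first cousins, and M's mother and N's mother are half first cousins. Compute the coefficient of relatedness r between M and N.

0.046875

Independent pedigree routes through distinct common ancestors add.
M and N are related in two ways: second cousins through their fathers (r = 1/32) and half second cousins through their mothers (r = 1/64).
r = 1/32 + 1/64 = 0.046875.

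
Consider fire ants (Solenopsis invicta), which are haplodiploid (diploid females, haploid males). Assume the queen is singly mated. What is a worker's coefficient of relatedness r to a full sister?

0.75

Haplodiploid full sisters inherit their father's entire haploid genome identically (contributing 1/2) and on average half of their mother's contribution (1/2 · 1/2 = 1/4); r = 1/2 + 1/4 = 3/4.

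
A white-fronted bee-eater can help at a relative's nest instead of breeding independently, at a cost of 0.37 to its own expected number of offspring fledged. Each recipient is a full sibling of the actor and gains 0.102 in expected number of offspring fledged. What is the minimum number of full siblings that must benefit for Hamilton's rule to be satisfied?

8

r to a full sibling = 0.5 (full sibs share both parents — two paths of length 2: r = 2·(1/2)^2 = 1/2).
Hamilton's rule: n·r·B > C  ⇒  n > C/(r·B) = 0.37/(0.5·0.102) = 7.255.
The smallest integer exceeding 7.255 is 8.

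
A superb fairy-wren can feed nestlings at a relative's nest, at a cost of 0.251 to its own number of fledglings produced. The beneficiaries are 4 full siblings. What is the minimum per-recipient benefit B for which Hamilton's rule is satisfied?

r to a full sibling = 0.5 (full sibs share both parents — two paths of length 2: r = 2·(1/2)^2 = 1/2).
Hamilton's rule with n recipients of equal r: n·r·B > C, so B > C/(n·r) = 0.251/(4·0.5) = 0.1255.

0.1255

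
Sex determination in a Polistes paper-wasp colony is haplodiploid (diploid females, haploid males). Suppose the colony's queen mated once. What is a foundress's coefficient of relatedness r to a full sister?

0.75

Haplodiploid full sisters inherit their father's entire haploid genome identically (contributing 1/2) and on average half of their mother's contribution (1/2 · 1/2 = 1/4); r = 1/2 + 1/4 = 3/4.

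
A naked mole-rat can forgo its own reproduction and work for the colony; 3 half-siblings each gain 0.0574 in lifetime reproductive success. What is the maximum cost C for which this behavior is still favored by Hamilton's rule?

0.04305

r to a half-sibling = 1/4 (half-sibs share one parent — one path of length 2: r = (1/2)^2 = 1/4).
Hamilton's rule: n·r·B > C, so the trait is favored while C < n·r·B = 3·0.25·0.0574 = 0.04305.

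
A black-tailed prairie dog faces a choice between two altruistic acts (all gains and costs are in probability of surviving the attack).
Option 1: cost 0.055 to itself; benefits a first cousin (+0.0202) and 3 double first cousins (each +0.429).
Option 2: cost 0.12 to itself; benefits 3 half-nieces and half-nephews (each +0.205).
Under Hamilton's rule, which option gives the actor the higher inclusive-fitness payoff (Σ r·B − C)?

Option 1

Option 1: r to a first cousin = 0.125.
Option 1: r to a double first cousin = 0.25.
Option 1: Σ r·B − C = (1·0.125·0.0202 + 3·0.25·0.429) − 0.055 = 0.269275.
Option 2: r to a half-niece or half-nephew = 0.125.
Option 2: Σ r·B − C = (3·0.125·0.205) − 0.12 = -0.043125.
Option 1 has the higher net inclusive-fitness payoff.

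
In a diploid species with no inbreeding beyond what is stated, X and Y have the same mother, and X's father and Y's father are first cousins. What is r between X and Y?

0.28125

Relatedness sums over independent paths through distinct common ancestors.
X and Y are related in two ways: half-sibs through their shared mother (r = 1/4) and second cousins through their fathers (r = 1/32).
r = 1/4 + 1/32 = 9/32 = 0.28125.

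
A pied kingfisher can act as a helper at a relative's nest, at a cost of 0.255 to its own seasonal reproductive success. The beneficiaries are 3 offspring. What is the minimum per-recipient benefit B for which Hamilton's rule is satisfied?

0.17

r to an offspring = 1/2 (one parent–offspring link: r = (1/2)^1 = 1/2).
Hamilton's rule with n recipients of equal r: n·r·B > C, so B > C/(n·r) = 0.255/(3·0.5) = 0.17.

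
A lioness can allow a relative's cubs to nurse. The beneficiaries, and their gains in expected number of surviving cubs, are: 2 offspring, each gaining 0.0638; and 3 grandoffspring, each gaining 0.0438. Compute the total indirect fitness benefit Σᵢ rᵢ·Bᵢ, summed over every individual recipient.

r to an offspring = 1/2 (one parent–offspring link: r = (1/2)^1 = 1/2).
r to a grandoffspring = 0.25 (two parent–offspring links: r = (1/2)^2 = 1/4).
Summing one r·B term per recipient: 2·0.5·0.0638 + 3·0.25·0.0438 = 0.09665.

0.09665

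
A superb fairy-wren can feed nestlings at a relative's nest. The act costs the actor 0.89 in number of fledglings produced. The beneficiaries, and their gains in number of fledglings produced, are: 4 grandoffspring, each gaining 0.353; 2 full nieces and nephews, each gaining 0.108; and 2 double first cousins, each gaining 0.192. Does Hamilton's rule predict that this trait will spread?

No

Hamilton's rule: the trait is favored when the sum of r·B over every recipient exceeds the actor's cost C.
r to a grandoffspring = 0.25 (two parent–offspring links: r = (1/2)^2 = 1/4).
r to a full niece or nephew = 1/4 (full aunt/uncle↔niece/nephew: two paths of length 3 through the shared grandparent pair: r = 2·(1/2)^3 = 1/4).
r to a double first cousin = 0.25 (double first cousins share both grandparent pairs — four paths of length 4: r = 4·(1/2)^4 = 1/4).
Summing one r·B term per recipient: 4·0.25·0.353 + 2·0.25·0.108 + 2·0.25·0.192 = 0.503.
0.503 < 0.89: the indirect benefit is less than the cost.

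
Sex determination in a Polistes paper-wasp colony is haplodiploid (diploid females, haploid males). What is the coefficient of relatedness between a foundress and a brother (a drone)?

0.25

Her haploid brother carries none of their father's genes and a random half of their mother's genome; that half matches the maternal half of her own genome with probability 1/2: r = 1/2 · 1/2 = 1/4.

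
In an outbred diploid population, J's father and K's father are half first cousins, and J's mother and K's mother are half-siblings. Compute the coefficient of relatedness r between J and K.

Relatedness sums over independent paths through distinct common ancestors.
J and K are related in two ways: half second cousins through their fathers (r = 1/64) and half first cousins through their mothers (r = 1/16).
r = 1/64 + 1/16 = 0.078125.

0.078125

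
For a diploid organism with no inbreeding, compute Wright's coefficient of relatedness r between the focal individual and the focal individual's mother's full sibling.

Each parent–offspring link contributes a factor of 1/2, and independent paths through distinct common ancestors add.
Full aunt/uncle↔niece/nephew: two paths of length 3 through the shared grandparent pair: r = 2·(1/2)^3 = 1/4.

0.25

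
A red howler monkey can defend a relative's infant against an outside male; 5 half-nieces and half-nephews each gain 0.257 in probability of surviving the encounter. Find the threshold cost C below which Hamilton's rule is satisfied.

r to a half-niece or half-nephew = 0.125 (half-aunt/uncle↔niece/nephew: one path of length 3: r = (1/2)^3 = 1/8).
Hamilton's rule: n·r·B > C, so the trait is favored while C < n·r·B = 5·0.125·0.257 = 0.160625.

0.160625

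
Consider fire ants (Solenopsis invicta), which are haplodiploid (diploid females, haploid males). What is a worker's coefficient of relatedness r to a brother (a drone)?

0.25

Her haploid brother carries none of their father's genes and a random half of their mother's genome; that half matches the maternal half of her own genome with probability 1/2: r = 1/2 · 1/2 = 1/4.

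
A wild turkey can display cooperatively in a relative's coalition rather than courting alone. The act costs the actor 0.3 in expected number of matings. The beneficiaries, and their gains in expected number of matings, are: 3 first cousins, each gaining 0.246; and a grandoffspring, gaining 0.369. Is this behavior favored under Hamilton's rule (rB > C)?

Hamilton's rule: the trait is favored when the sum of r·B over every recipient exceeds the actor's cost C.
r to a first cousin = 0.125 (first cousins share one grandparent pair — two paths of length 4: r = 2·(1/2)^4 = 1/8).
r to a grandoffspring = 0.25 (two parent–offspring links: r = (1/2)^2 = 1/4).
Summing one r·B term per recipient: 3·0.125·0.246 + 1·0.25·0.369 = 0.1845.
0.1845 < 0.3: the indirect benefit is less than the cost.

No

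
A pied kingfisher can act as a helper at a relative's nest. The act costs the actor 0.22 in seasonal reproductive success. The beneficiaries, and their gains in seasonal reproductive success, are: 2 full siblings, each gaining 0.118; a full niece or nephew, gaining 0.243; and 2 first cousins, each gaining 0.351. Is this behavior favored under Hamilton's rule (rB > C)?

Yes

Hamilton's rule: the trait is favored when the sum of r·B over every recipient exceeds the actor's cost C.
r to a full sibling = 0.5 (full sibs share both parents — two paths of length 2: r = 2·(1/2)^2 = 1/2).
r to a full niece or nephew = 0.25 (full aunt/uncle↔niece/nephew: two paths of length 3 through the shared grandparent pair: r = 2·(1/2)^3 = 1/4).
r to a first cousin = 1/8 (first cousins share one grandparent pair — two paths of length 4: r = 2·(1/2)^4 = 1/8).
Summing one r·B term per recipient: 2·0.5·0.118 + 1·0.25·0.243 + 2·0.125·0.351 = 0.2665.
0.2665 > 0.22: the indirect benefit exceeds the cost.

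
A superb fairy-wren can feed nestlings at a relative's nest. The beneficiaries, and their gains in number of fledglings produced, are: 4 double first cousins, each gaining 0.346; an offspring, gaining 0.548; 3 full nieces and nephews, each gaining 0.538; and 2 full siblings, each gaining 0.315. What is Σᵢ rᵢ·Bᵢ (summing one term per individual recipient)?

1.3385

r to a double first cousin = 1/4 (double first cousins share both grandparent pairs — four paths of length 4: r = 4·(1/2)^4 = 1/4).
r to an offspring = 0.5 (one parent–offspring link: r = (1/2)^1 = 1/2).
r to a full niece or nephew = 0.25 (full aunt/uncle↔niece/nephew: two paths of length 3 through the shared grandparent pair: r = 2·(1/2)^3 = 1/4).
r to a full sibling = 1/2 (full sibs share both parents — two paths of length 2: r = 2·(1/2)^2 = 1/2).
Summing one r·B term per recipient: 4·0.25·0.346 + 1·0.5·0.548 + 3·0.25·0.538 + 2·0.5·0.315 = 1.3385.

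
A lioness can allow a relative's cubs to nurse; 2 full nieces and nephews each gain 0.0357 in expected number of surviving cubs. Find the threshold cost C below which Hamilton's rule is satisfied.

0.01785

r to a full niece or nephew = 1/4 (full aunt/uncle↔niece/nephew: two paths of length 3 through the shared grandparent pair: r = 2·(1/2)^3 = 1/4).
Hamilton's rule: n·r·B > C, so the trait is favored while C < n·r·B = 2·0.25·0.0357 = 0.01785.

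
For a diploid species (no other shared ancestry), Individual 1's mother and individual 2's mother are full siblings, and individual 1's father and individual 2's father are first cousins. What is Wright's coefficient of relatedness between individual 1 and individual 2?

Relatedness sums over independent paths through distinct common ancestors.
Individual 1 and individual 2 are related in two ways: first cousins through their mothers (r = 1/8) and second cousins through their fathers (r = 1/32).
r = 1/8 + 1/32 = 5/32 = 0.15625.

0.15625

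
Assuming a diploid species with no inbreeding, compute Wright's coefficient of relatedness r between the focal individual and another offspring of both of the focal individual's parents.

Each parent–offspring link contributes a factor of 1/2, and independent paths through distinct common ancestors add.
Full sibs share both parents — two paths of length 2: r = 2·(1/2)^2 = 1/2.

0.5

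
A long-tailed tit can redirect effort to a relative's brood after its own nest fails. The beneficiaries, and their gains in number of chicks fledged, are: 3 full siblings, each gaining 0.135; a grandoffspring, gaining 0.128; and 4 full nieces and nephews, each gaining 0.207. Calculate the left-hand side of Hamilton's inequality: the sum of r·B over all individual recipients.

0.4415

r to a full sibling = 0.5 (full sibs share both parents — two paths of length 2: r = 2·(1/2)^2 = 1/2).
r to a grandoffspring = 1/4 (two parent–offspring links: r = (1/2)^2 = 1/4).
r to a full niece or nephew = 1/4 (full aunt/uncle↔niece/nephew: two paths of length 3 through the shared grandparent pair: r = 2·(1/2)^3 = 1/4).
Summing one r·B term per recipient: 3·0.5·0.135 + 1·0.25·0.128 + 4·0.25·0.207 = 0.4415.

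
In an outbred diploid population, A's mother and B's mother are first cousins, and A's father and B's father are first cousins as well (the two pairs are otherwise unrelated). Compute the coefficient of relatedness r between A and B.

Relatedness sums over independent paths through distinct common ancestors.
A and B are related in two ways: second cousins through their mothers (r = 1/32) and second cousins through their fathers (r = 1/32).
r = 1/32 + 1/32 = 1/16 = 0.0625.

0.0625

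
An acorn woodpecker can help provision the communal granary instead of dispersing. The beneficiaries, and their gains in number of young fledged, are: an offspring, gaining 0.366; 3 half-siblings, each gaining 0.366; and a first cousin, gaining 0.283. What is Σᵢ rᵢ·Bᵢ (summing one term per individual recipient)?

r to an offspring = 0.5 (one parent–offspring link: r = (1/2)^1 = 1/2).
r to a half-sibling = 0.25 (half-sibs share one parent — one path of length 2: r = (1/2)^2 = 1/4).
r to a first cousin = 1/8 (first cousins share one grandparent pair — two paths of length 4: r = 2·(1/2)^4 = 1/8).
Summing one r·B term per recipient: 1·0.5·0.366 + 3·0.25·0.366 + 1·0.125·0.283 = 0.492875.

0.492875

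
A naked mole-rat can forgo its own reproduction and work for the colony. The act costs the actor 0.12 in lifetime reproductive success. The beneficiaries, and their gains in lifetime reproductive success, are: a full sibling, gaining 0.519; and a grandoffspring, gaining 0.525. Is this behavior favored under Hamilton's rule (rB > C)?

Hamilton's rule: the trait is favored when the sum of r·B over every recipient exceeds the actor's cost C.
r to a full sibling = 1/2 (full sibs share both parents — two paths of length 2: r = 2·(1/2)^2 = 1/2).
r to a grandoffspring = 1/4 (two parent–offspring links: r = (1/2)^2 = 1/4).
Summing one r·B term per recipient: 1·0.5·0.519 + 1·0.25·0.525 = 0.39075.
0.39075 > 0.12: the indirect benefit exceeds the cost.

Yes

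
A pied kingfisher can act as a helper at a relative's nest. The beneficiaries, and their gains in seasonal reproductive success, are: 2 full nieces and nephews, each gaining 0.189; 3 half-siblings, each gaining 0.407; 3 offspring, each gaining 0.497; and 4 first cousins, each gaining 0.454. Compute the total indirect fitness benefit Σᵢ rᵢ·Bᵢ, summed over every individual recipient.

1.37225

r to a full niece or nephew = 0.25 (full aunt/uncle↔niece/nephew: two paths of length 3 through the shared grandparent pair: r = 2·(1/2)^3 = 1/4).
r to a half-sibling = 1/4 (half-sibs share one parent — one path of length 2: r = (1/2)^2 = 1/4).
r to an offspring = 1/2 (one parent–offspring link: r = (1/2)^1 = 1/2).
r to a first cousin = 0.125 (first cousins share one grandparent pair — two paths of length 4: r = 2·(1/2)^4 = 1/8).
Summing one r·B term per recipient: 2·0.25·0.189 + 3·0.25·0.407 + 3·0.5·0.497 + 4·0.125·0.454 = 1.37225.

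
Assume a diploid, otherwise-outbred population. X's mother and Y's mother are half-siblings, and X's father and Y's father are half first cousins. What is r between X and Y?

0.078125

Relatedness sums over independent paths through distinct common ancestors.
X and Y are related in two ways: half first cousins through their mothers (r = 1/16) and half second cousins through their fathers (r = 1/64).
r = 1/16 + 1/64 = 5/64 = 0.078125.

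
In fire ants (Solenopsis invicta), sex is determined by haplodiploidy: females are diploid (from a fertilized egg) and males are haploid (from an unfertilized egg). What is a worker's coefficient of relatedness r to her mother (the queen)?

One meiotic link between diploid queen and diploid daughter: r = 1/2.

0.5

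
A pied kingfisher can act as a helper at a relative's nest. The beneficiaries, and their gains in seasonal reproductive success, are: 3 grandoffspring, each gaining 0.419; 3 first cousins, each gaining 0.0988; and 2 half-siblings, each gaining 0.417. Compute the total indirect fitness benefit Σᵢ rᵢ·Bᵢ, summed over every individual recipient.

r to a grandoffspring = 1/4 (two parent–offspring links: r = (1/2)^2 = 1/4).
r to a first cousin = 1/8 (first cousins share one grandparent pair — two paths of length 4: r = 2·(1/2)^4 = 1/8).
r to a half-sibling = 1/4 (half-sibs share one parent — one path of length 2: r = (1/2)^2 = 1/4).
Summing one r·B term per recipient: 3·0.25·0.419 + 3·0.125·0.0988 + 2·0.25·0.417 = 0.5598.

0.5598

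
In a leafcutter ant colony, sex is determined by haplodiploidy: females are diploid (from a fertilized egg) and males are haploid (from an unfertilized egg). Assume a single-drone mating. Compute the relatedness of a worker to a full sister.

Haplodiploid full sisters inherit their father's entire haploid genome identically (contributing 1/2) and on average half of their mother's contribution (1/2 · 1/2 = 1/4); r = 1/2 + 1/4 = 3/4.

0.75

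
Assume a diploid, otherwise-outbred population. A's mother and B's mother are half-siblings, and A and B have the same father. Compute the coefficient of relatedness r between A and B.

Wright's path rule: contributions from independent ancestry routes add.
A and B are related in two ways: half first cousins through their mothers (r = 1/16) and half-sibs through their shared father (r = 1/4).
r = 1/16 + 1/4 = 5/16 = 0.3125.

0.3125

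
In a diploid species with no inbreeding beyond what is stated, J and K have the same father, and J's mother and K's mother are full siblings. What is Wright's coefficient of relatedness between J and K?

0.375

Wright's path rule: contributions from independent ancestry routes add.
J and K are related in two ways: half-sibs through their shared father (r = 1/4) and first cousins through their mothers (r = 1/8).
r = 1/4 + 1/8 = 3/8 = 0.375.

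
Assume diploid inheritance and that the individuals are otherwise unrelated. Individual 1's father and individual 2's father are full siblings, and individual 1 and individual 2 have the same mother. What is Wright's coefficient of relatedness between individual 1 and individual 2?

Relatedness sums over independent paths through distinct common ancestors.
Individual 1 and individual 2 are related in two ways: first cousins through their fathers (r = 1/8) and half-sibs through their shared mother (r = 1/4).
r = 1/8 + 1/4 = 3/8 = 0.375.

0.375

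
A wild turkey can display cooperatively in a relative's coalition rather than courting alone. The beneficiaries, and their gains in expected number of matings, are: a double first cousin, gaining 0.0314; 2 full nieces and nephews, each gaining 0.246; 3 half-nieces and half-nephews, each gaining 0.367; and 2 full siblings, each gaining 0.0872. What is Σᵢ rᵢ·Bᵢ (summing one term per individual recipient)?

r to a double first cousin = 0.25 (double first cousins share both grandparent pairs — four paths of length 4: r = 4·(1/2)^4 = 1/4).
r to a full niece or nephew = 0.25 (full aunt/uncle↔niece/nephew: two paths of length 3 through the shared grandparent pair: r = 2·(1/2)^3 = 1/4).
r to a half-niece or half-nephew = 1/8 (half-aunt/uncle↔niece/nephew: one path of length 3: r = (1/2)^3 = 1/8).
r to a full sibling = 0.5 (full sibs share both parents — two paths of length 2: r = 2·(1/2)^2 = 1/2).
Summing one r·B term per recipient: 1·0.25·0.0314 + 2·0.25·0.246 + 3·0.125·0.367 + 2·0.5·0.0872 = 0.355675.

0.355675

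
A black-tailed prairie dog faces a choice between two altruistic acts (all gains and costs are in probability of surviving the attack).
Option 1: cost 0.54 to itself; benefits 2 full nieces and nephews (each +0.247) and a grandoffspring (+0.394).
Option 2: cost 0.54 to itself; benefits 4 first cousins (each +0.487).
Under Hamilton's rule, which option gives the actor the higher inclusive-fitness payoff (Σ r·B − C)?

Option 2

Option 1: r to a full niece or nephew = 0.25.
Option 1: r to a grandoffspring = 0.25.
Option 1: Σ r·B − C = (2·0.25·0.247 + 1·0.25·0.394) − 0.54 = -0.318.
Option 2: r to a first cousin = 0.125.
Option 2: Σ r·B − C = (4·0.125·0.487) − 0.54 = -0.2965.
Option 2 has the higher net inclusive-fitness payoff.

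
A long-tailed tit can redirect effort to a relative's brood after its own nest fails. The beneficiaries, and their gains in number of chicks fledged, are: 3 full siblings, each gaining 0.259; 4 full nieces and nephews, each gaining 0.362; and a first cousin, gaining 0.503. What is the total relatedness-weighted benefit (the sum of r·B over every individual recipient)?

r to a full sibling = 1/2 (full sibs share both parents — two paths of length 2: r = 2·(1/2)^2 = 1/2).
r to a full niece or nephew = 1/4 (full aunt/uncle↔niece/nephew: two paths of length 3 through the shared grandparent pair: r = 2·(1/2)^3 = 1/4).
r to a first cousin = 1/8 (first cousins share one grandparent pair — two paths of length 4: r = 2·(1/2)^4 = 1/8).
Summing one r·B term per recipient: 3·0.5·0.259 + 4·0.25·0.362 + 1·0.125·0.503 = 0.813375.

0.813375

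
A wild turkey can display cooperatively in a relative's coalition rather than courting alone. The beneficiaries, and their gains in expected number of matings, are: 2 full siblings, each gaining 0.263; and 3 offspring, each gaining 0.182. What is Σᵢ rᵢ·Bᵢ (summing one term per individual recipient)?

0.536

r to a full sibling = 0.5 (full sibs share both parents — two paths of length 2: r = 2·(1/2)^2 = 1/2).
r to an offspring = 0.5 (one parent–offspring link: r = (1/2)^1 = 1/2).
Summing one r·B term per recipient: 2·0.5·0.263 + 3·0.5·0.182 = 0.536.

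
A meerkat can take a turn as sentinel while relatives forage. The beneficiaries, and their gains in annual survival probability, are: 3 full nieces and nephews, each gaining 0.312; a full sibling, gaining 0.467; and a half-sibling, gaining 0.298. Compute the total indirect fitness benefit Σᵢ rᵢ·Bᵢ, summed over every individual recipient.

0.542

r to a full niece or nephew = 0.25 (full aunt/uncle↔niece/nephew: two paths of length 3 through the shared grandparent pair: r = 2·(1/2)^3 = 1/4).
r to a full sibling = 0.5 (full sibs share both parents — two paths of length 2: r = 2·(1/2)^2 = 1/2).
r to a half-sibling = 0.25 (half-sibs share one parent — one path of length 2: r = (1/2)^2 = 1/4).
Summing one r·B term per recipient: 3·0.25·0.312 + 1·0.5·0.467 + 1·0.25·0.298 = 0.542.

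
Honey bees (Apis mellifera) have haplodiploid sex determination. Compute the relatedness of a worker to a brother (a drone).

0.25

Her haploid brother carries none of their father's genes and a random half of their mother's genome; that half matches the maternal half of her own genome with probability 1/2: r = 1/2 · 1/2 = 1/4.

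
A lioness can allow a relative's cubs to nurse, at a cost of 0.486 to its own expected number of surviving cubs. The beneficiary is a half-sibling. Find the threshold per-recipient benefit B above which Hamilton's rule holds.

1.944

r to a half-sibling = 0.25 (half-sibs share one parent — one path of length 2: r = (1/2)^2 = 1/4).
Hamilton's rule with n recipients of equal r: n·r·B > C, so B > C/(n·r) = 0.486/(1·0.25) = 1.944.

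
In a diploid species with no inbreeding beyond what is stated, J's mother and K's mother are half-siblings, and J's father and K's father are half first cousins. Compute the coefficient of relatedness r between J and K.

0.078125

With two independent routes of shared ancestry, r is the sum of the two contributions.
J and K are related in two ways: half first cousins through their mothers (r = 1/16) and half second cousins through their fathers (r = 1/64).
r = 1/16 + 1/64 = 0.078125.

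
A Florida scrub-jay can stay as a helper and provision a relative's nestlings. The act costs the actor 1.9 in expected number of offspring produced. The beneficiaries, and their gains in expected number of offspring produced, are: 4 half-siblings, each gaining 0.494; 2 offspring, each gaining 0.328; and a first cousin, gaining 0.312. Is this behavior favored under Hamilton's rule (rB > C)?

Hamilton's rule: the trait is favored when the sum of r·B over every recipient exceeds the actor's cost C.
r to a half-sibling = 0.25 (half-sibs share one parent — one path of length 2: r = (1/2)^2 = 1/4).
r to an offspring = 1/2 (one parent–offspring link: r = (1/2)^1 = 1/2).
r to a first cousin = 0.125 (first cousins share one grandparent pair — two paths of length 4: r = 2·(1/2)^4 = 1/8).
Summing one r·B term per recipient: 4·0.25·0.494 + 2·0.5·0.328 + 1·0.125·0.312 = 0.861.
0.861 < 1.9: the indirect benefit is less than the cost.

No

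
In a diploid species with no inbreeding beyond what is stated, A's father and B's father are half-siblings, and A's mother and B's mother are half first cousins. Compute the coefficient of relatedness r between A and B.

0.078125

Independent pedigree routes through distinct common ancestors add.
A and B are related in two ways: half first cousins through their fathers (r = 1/16) and half second cousins through their mothers (r = 1/64).
r = 1/16 + 1/64 = 0.078125.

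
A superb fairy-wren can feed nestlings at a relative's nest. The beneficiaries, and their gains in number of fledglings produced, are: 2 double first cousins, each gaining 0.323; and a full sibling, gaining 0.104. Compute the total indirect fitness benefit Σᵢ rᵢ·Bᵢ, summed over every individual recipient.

0.2135

r to a double first cousin = 1/4 (double first cousins share both grandparent pairs — four paths of length 4: r = 4·(1/2)^4 = 1/4).
r to a full sibling = 1/2 (full sibs share both parents — two paths of length 2: r = 2·(1/2)^2 = 1/2).
Summing one r·B term per recipient: 2·0.25·0.323 + 1·0.5·0.104 = 0.2135.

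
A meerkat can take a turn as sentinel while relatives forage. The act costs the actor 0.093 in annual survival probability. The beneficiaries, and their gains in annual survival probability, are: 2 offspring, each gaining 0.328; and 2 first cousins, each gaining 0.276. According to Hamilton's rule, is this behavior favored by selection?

Yes

Hamilton's rule: the trait is favored when the sum of r·B over every recipient exceeds the actor's cost C.
r to an offspring = 1/2 (one parent–offspring link: r = (1/2)^1 = 1/2).
r to a first cousin = 0.125 (first cousins share one grandparent pair — two paths of length 4: r = 2·(1/2)^4 = 1/8).
Summing one r·B term per recipient: 2·0.5·0.328 + 2·0.125·0.276 = 0.397.
0.397 > 0.093: the indirect benefit exceeds the cost.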